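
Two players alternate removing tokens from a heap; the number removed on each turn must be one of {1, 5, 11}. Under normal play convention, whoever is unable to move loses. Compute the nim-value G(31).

1

G(0) = 0
G(1) = mex{0} = 1
G(2) = mex{1} = 0
G(3) = mex{0} = 1
G(4) = mex{1} = 0
G(5) = mex{0,0} = 1
G(6) = mex{1,1} = 0
G(7) = mex{0,0} = 1
G(8) = mex{1,1} = 0
G(9) = mex{0,0} = 1
G(10) = mex{1,1} = 0
G(11) = mex{0,0,0} = 1
G(12) = mex{1,1,1} = 0
G(13) = mex{0,0,0} = 1
G(14) = mex{1,1,1} = 0
G(15) = mex{0,0,0} = 1
G(16) = mex{1,1,1} = 0
G(17) = mex{0,0,0} = 1
G(18) = mex{1,1,1} = 0
G(19) = mex{0,0,0} = 1
G(20) = mex{1,1,1} = 0
G(21) = mex{0,0,0} = 1
G(22) = mex{1,1,1} = 0
G(23) = mex{0,0,0} = 1
G(24) = mex{1,1,1} = 0
G(25) = mex{0,0,0} = 1
G(26) = mex{1,1,1} = 0
G(27) = mex{0,0,0} = 1
G(28) = mex{1,1,1} = 0
G(29) = mex{0,0,0} = 1
G(30) = mex{1,1,1} = 0
G(31) = mex{0,0,0} = 1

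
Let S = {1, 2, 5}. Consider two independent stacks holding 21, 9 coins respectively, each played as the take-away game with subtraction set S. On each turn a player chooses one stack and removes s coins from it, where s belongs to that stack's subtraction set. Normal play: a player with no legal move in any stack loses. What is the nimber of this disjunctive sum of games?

0

All stacks use S = {1, 2, 5}:
n :  0  1  2  3  4  5  6  7  8  9 10 11 12 13 14 15 16 17 18 19 20 21
G :  0  1  2  0  1  2  0  1  2  0  1  2  0  1  2  0  1  2  0  1  2  0
Stack A: G(21) = 0.
Stack B: G(9) = 0.
Combined Grundy value = 0 ⊕ 0 = 0.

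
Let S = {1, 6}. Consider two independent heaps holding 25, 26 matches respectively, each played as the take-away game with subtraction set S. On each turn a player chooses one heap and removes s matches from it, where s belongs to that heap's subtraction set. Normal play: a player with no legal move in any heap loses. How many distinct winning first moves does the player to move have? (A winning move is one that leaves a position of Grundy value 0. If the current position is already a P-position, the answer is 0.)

3

All heaps use S = {1, 6}:
G(0) = 0
G(1) = mex{0} = 1
G(2) = mex{1} = 0
G(3) = mex{0} = 1
G(4) = mex{1} = 0
G(5) = mex{0} = 1
G(6) = mex{1,0} = 2
G(7) = mex{2,1} = 0
G(8) = mex{0,0} = 1
G(9) = mex{1,1} = 0
G(10) = mex{0,0} = 1
G(11) = mex{1,1} = 0
G(12) = mex{0,2} = 1
G(13) = mex{1,0} = 2
G(14) = mex{2,1} = 0
G(15) = mex{0,0} = 1
G(16) = mex{1,1} = 0
G(17) = mex{0,0} = 1
G(18) = mex{1,1} = 0
G(19) = mex{0,2} = 1
G(20) = mex{1,0} = 2
G(21) = mex{2,1} = 0
G(22) = mex{0,0} = 1
G(23) = mex{1,1} = 0
G(24) = mex{0,0} = 1
G(25) = mex{1,1} = 0
G(26) = mex{0,2} = 1
Heap A: G(25) = 0.
Heap B: G(26) = 1.
Combined Grundy value = 0 ⊕ 1 = 1.
A winning move leaves total XOR = 0, i.e. changes one component's Grundy value g to g ⊕ X where X is the current total.
Heap A: need g' = 0⊕1 = 1. Options: 25−1→G=1, 25−6→G=1. Hits: 2.
Heap B: need g' = 1⊕1 = 0. Options: 26−1→G=0, 26−6→G=2. Hits: 1.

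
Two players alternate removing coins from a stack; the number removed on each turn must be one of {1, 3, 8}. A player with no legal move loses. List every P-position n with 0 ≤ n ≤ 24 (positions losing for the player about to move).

0, 2, 4, 6, 11, 13, 15, 17, 22, 24

G(0) = 0
G(1) = mex{0} = 1
G(2) = mex{1} = 0
G(3) = mex{0,0} = 1
G(4) = mex{1,1} = 0
G(5) = mex{0,0} = 1
G(6) = mex{1,1} = 0
G(7) = mex{0,0} = 1
G(8) = mex{1,1,0} = 2
G(9) = mex{2,0,1} = 3
G(10) = mex{3,1,0} = 2
G(11) = mex{2,2,1} = 0
G(12) = mex{0,3,0} = 1
G(13) = mex{1,2,1} = 0
G(14) = mex{0,0,0} = 1
G(15) = mex{1,1,1} = 0
G(16) = mex{0,0,2} = 1
G(17) = mex{1,1,3} = 0
G(18) = mex{0,0,2} = 1
G(19) = mex{1,1,0} = 2
G(20) = mex{2,0,1} = 3
G(21) = mex{3,1,0} = 2
G(22) = mex{2,2,1} = 0
G(23) = mex{0,3,0} = 1
G(24) = mex{1,2,1} = 0
P-positions are exactly the n with G(n) = 0.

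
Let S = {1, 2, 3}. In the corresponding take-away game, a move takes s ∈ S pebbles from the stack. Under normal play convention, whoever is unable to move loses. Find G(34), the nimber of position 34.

2

n :  0  1  2  3  4  5  6  7  8  9 10 11 12 13 14 15 16 17 18 19 20 21 22 23 24 25 26 27 28 29 30 31 32 33 34
G :  0  1  2  3  0  1  2  3  0  1  2  3  0  1  2  3  0  1  2  3  0  1  2  3  0  1  2  3  0  1  2  3  0  1  2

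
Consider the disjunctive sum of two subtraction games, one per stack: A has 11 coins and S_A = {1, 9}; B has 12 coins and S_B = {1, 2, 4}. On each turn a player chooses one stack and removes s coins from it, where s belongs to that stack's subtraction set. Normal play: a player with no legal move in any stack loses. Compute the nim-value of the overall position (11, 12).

1

Stack A, S = {1, 9}:
n :  0  1  2  3  4  5  6  7  8  9 10 11
G :  0  1  0  1  0  1  0  1  0  1  0  1
G_A(11) = 1.
Stack B, S = {1, 2, 4}:
n :  0  1  2  3  4  5  6  7  8  9 10 11 12
G :  0  1  2  0  1  2  0  1  2  0  1  2  0
G_B(12) = 0.
Combined Grundy value = 1 ⊕ 0 = 1.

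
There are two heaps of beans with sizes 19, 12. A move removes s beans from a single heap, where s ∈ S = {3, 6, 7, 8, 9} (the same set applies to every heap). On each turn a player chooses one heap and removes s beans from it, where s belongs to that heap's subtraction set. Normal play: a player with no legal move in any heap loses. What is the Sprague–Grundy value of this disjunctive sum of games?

2

All heaps use S = {3, 6, 7, 8, 9}:
G(0) = 0
G(1) = mex{} = 0
G(2) = mex{} = 0
G(3) = mex{0} = 1
G(4) = mex{0} = 1
G(5) = mex{0} = 1
G(6) = mex{1,0} = 2
G(7) = mex{1,0,0} = 2
G(8) = mex{1,0,0,0} = 2
G(9) = mex{2,1,0,0,0} = 3
G(10) = mex{2,1,1,0,0} = 3
G(11) = mex{2,1,1,1,0} = 3
G(12) = mex{3,2,1,1,1} = 0
G(13) = mex{3,2,2,1,1} = 0
G(14) = mex{3,2,2,2,1} = 0
G(15) = mex{0,3,2,2,2} = 1
G(16) = mex{0,3,3,2,2} = 1
G(17) = mex{0,3,3,3,2} = 1
G(18) = mex{1,0,3,3,3} = 2
G(19) = mex{1,0,0,3,3} = 2
Heap A: G(19) = 2.
Heap B: G(12) = 0.
Combined Grundy value = 2 ⊕ 0 = 2.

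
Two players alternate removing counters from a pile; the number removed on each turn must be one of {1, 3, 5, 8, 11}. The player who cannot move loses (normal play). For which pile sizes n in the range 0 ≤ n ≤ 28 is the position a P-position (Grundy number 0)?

G(0) = 0
G(1) = mex{0} = 1
G(2) = mex{1} = 0
G(3) = mex{0,0} = 1
G(4) = mex{1,1} = 0
G(5) = mex{0,0,0} = 1
G(6) = mex{1,1,1} = 0
G(7) = mex{0,0,0} = 1
G(8) = mex{1,1,1,0} = 2
G(9) = mex{2,0,0,1} = 3
G(10) = mex{3,1,1,0} = 2
G(11) = mex{2,2,0,1,0} = 3
G(12) = mex{3,3,1,0,1} = 2
G(13) = mex{2,2,2,1,0} = 3
G(14) = mex{3,3,3,0,1} = 2
G(15) = mex{2,2,2,1,0} = 3
G(16) = mex{3,3,3,2,1} = 0
G(17) = mex{0,2,2,3,0} = 1
G(18) = mex{1,3,3,2,1} = 0
G(19) = mex{0,0,2,3,2} = 1
G(20) = mex{1,1,3,2,3} = 0
G(21) = mex{0,0,0,3,2} = 1
G(22) = mex{1,1,1,2,3} = 0
G(23) = mex{0,0,0,3,2} = 1
G(24) = mex{1,1,1,0,3} = 2
G(25) = mex{2,0,0,1,2} = 3
G(26) = mex{3,1,1,0,3} = 2
G(27) = mex{2,2,0,1,0} = 3
G(28) = mex{3,3,1,0,1} = 2
P-positions are exactly the n with G(n) = 0.

0, 2, 4, 6, 16, 18, 20, 22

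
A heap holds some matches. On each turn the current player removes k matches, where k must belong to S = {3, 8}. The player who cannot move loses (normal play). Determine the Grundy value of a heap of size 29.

0

G(0) = 0
G(1) = mex{} = 0
G(2) = mex{} = 0
G(3) = mex{0} = 1
G(4) = mex{0} = 1
G(5) = mex{0} = 1
G(6) = mex{1} = 0
G(7) = mex{1} = 0
G(8) = mex{1,0} = 2
G(9) = mex{0,0} = 1
G(10) = mex{0,0} = 1
G(11) = mex{2,1} = 0
G(12) = mex{1,1} = 0
G(13) = mex{1,1} = 0
G(14) = mex{0,0} = 1
G(15) = mex{0,0} = 1
G(16) = mex{0,2} = 1
G(17) = mex{1,1} = 0
G(18) = mex{1,1} = 0
G(19) = mex{1,0} = 2
G(20) = mex{0,0} = 1
G(21) = mex{0,0} = 1
G(22) = mex{2,1} = 0
G(23) = mex{1,1} = 0
G(24) = mex{1,1} = 0
G(25) = mex{0,0} = 1
G(26) = mex{0,0} = 1
G(27) = mex{0,2} = 1
G(28) = mex{1,1} = 0
G(29) = mex{1,1} = 0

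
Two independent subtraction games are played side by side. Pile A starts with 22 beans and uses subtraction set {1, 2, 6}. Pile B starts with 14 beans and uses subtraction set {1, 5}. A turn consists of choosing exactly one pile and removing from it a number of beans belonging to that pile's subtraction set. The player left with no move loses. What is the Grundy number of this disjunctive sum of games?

1

Pile A, S = {1, 2, 6}:
G(0) = 0
G(1) = mex{0} = 1
G(2) = mex{1,0} = 2
G(3) = mex{2,1} = 0
G(4) = mex{0,2} = 1
G(5) = mex{1,0} = 2
G(6) = mex{2,1,0} = 3
G(7) = mex{3,2,1} = 0
G(8) = mex{0,3,2} = 1
G(9) = mex{1,0,0} = 2
G(10) = mex{2,1,1} = 0
G(11) = mex{0,2,2} = 1
G(12) = mex{1,0,3} = 2
G(13) = mex{2,1,0} = 3
G(14) = mex{3,2,1} = 0
G(15) = mex{0,3,2} = 1
G(16) = mex{1,0,0} = 2
G(17) = mex{2,1,1} = 0
G(18) = mex{0,2,2} = 1
G(19) = mex{1,0,3} = 2
G(20) = mex{2,1,0} = 3
G(21) = mex{3,2,1} = 0
G(22) = mex{0,3,2} = 1
G_A(22) = 1.
Pile B, S = {1, 5}:
n :  0  1  2  3  4  5  6  7  8  9 10 11 12 13 14
G :  0  1  0  1  0  1  0  1  0  1  0  1  0  1  0
G_B(14) = 0.
Combined Grundy value = 1 ⊕ 0 = 1.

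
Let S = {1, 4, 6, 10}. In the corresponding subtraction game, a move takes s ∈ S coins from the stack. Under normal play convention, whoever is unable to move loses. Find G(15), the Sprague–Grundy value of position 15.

1

n :  0  1  2  3  4  5  6  7  8  9 10 11 12 13 14 15
G :  0  1  0  1  2  0  1  0  1  2  3  2  3  4  0  1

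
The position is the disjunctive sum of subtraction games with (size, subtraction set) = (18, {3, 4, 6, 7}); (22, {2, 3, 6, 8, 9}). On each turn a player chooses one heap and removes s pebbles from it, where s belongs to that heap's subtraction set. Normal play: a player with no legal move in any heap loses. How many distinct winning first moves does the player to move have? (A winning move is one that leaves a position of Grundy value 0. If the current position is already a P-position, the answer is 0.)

1

Heap A, S = {3, 4, 6, 7}:
G(0) = 0
G(1) = mex{} = 0
G(2) = mex{} = 0
G(3) = mex{0} = 1
G(4) = mex{0,0} = 1
G(5) = mex{0,0} = 1
G(6) = mex{1,0,0} = 2
G(7) = mex{1,1,0,0} = 2
G(8) = mex{1,1,0,0} = 2
G(9) = mex{2,1,1,0} = 3
G(10) = mex{2,2,1,1} = 0
G(11) = mex{2,2,1,1} = 0
G(12) = mex{3,2,2,1} = 0
G(13) = mex{0,3,2,2} = 1
G(14) = mex{0,0,2,2} = 1
G(15) = mex{0,0,3,2} = 1
G(16) = mex{1,0,0,3} = 2
G(17) = mex{1,1,0,0} = 2
G(18) = mex{1,1,0,0} = 2
G_A(18) = 2.
Heap B, S = {2, 3, 6, 8, 9}:
n :  0  1  2  3  4  5  6  7  8  9 10 11 12 13 14 15 16 17 18 19 20 21 22
G :  0  0  1  1  2  0  3  1  2  2  3  3  0  4  1  5  0  0  1  1  2  2  3
G_B(22) = 3.
Combined Grundy value = 2 ⊕ 3 = 1.
A winning move leaves total XOR = 0, i.e. changes one component's Grundy value g to g ⊕ X where X is the current total.
Heap A: need g' = 2⊕1 = 3. Options: 18−3→G=1, 18−4→G=1, 18−6→G=0, 18−7→G=0. Hits: 0.
Heap B: need g' = 3⊕1 = 2. Options: 22−2→G=2, 22−3→G=1, 22−6→G=0, 22−8→G=1, 22−9→G=4. Hits: 1.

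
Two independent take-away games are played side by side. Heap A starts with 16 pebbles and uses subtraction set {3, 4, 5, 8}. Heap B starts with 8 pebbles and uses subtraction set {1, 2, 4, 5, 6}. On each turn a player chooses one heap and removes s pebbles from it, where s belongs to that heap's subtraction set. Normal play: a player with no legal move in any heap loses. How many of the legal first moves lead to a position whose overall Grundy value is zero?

1

Heap A, S = {3, 4, 5, 8}:
n :  0  1  2  3  4  5  6  7  8  9 10 11 12 13 14 15 16
G :  0  0  0  1  1  1  2  2  2  3  3  0  0  0  1  1  1
G_A(16) = 1.
Heap B, S = {1, 2, 4, 5, 6}:
n : 0 1 2 3 4 5 6 7 8
G : 0 1 2 0 1 2 3 4 5
G_B(8) = 5.
Combined Grundy value = 1 ⊕ 5 = 4.
A winning move leaves total XOR = 0, i.e. changes one component's Grundy value g to g ⊕ X where X is the current total.
Heap A: need g' = 1⊕4 = 5. Options: 16−3→G=0, 16−4→G=0, 16−5→G=0, 16−8→G=2. Hits: 0.
Heap B: need g' = 5⊕4 = 1. Options: 8−1→G=4, 8−2→G=3, 8−4→G=1, 8−5→G=0, 8−6→G=2. Hits: 1.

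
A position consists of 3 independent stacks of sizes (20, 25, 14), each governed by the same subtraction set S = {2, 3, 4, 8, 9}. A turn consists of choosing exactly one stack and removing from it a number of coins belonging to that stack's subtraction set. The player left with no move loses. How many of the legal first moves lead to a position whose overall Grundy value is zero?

All stacks use S = {2, 3, 4, 8, 9}:
G(0) = 0
G(1) = mex{} = 0
G(2) = mex{0} = 1
G(3) = mex{0,0} = 1
G(4) = mex{1,0,0} = 2
G(5) = mex{1,1,0} = 2
G(6) = mex{2,1,1} = 0
G(7) = mex{2,2,1} = 0
G(8) = mex{0,2,2,0} = 1
G(9) = mex{0,0,2,0,0} = 1
G(10) = mex{1,0,0,1,0} = 2
G(11) = mex{1,1,0,1,1} = 2
G(12) = mex{2,1,1,2,1} = 0
G(13) = mex{2,2,1,2,2} = 0
G(14) = mex{0,2,2,0,2} = 1
G(15) = mex{0,0,2,0,0} = 1
G(16) = mex{1,0,0,1,0} = 2
G(17) = mex{1,1,0,1,1} = 2
G(18) = mex{2,1,1,2,1} = 0
G(19) = mex{2,2,1,2,2} = 0
G(20) = mex{0,2,2,0,2} = 1
G(21) = mex{0,0,2,0,0} = 1
G(22) = mex{1,0,0,1,0} = 2
G(23) = mex{1,1,0,1,1} = 2
G(24) = mex{2,1,1,2,1} = 0
G(25) = mex{2,2,1,2,2} = 0
Stack A: G(20) = 1.
Stack B: G(25) = 0.
Stack C: G(14) = 1.
Combined Grundy value = 1 ⊕ 0 ⊕ 1 = 0.
A winning move leaves total XOR = 0, i.e. changes one component's Grundy value g to g ⊕ X where X is the current total.
Stack A: target g' = 1⊕0 = 1, but every legal move changes the Grundy value (mex property), so 0 moves.
Stack B: target g' = 0⊕0 = 0, but every legal move changes the Grundy value (mex property), so 0 moves.
Stack C: target g' = 1⊕0 = 1, but every legal move changes the Grundy value (mex property), so 0 moves.

0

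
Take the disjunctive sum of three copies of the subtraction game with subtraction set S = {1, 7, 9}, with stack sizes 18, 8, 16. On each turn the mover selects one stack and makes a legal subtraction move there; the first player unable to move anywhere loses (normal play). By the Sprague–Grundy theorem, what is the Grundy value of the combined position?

0

All stacks use S = {1, 7, 9}:
n :  0  1  2  3  4  5  6  7  8  9 10 11 12 13 14 15 16 17 18
G :  0  1  0  1  0  1  0  1  0  1  0  1  0  1  0  1  0  1  0
Stack A: G(18) = 0.
Stack B: G(8) = 0.
Stack C: G(16) = 0.
Combined Grundy value = 0 ⊕ 0 ⊕ 0 = 0.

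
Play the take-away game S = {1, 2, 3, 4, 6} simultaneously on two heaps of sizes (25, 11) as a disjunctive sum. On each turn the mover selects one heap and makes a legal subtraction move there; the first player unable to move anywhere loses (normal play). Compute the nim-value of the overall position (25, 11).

All heaps use S = {1, 2, 3, 4, 6}:
G(0) = 0
G(1) = mex{0} = 1
G(2) = mex{1,0} = 2
G(3) = mex{2,1,0} = 3
G(4) = mex{3,2,1,0} = 4
G(5) = mex{4,3,2,1} = 0
G(6) = mex{0,4,3,2,0} = 1
G(7) = mex{1,0,4,3,1} = 2
G(8) = mex{2,1,0,4,2} = 3
G(9) = mex{3,2,1,0,3} = 4
G(10) = mex{4,3,2,1,4} = 0
G(11) = mex{0,4,3,2,0} = 1
G(12) = mex{1,0,4,3,1} = 2
G(13) = mex{2,1,0,4,2} = 3
G(14) = mex{3,2,1,0,3} = 4
G(15) = mex{4,3,2,1,4} = 0
G(16) = mex{0,4,3,2,0} = 1
G(17) = mex{1,0,4,3,1} = 2
G(18) = mex{2,1,0,4,2} = 3
G(19) = mex{3,2,1,0,3} = 4
G(20) = mex{4,3,2,1,4} = 0
G(21) = mex{0,4,3,2,0} = 1
G(22) = mex{1,0,4,3,1} = 2
G(23) = mex{2,1,0,4,2} = 3
G(24) = mex{3,2,1,0,3} = 4
G(25) = mex{4,3,2,1,4} = 0
Heap A: G(25) = 0.
Heap B: G(11) = 1.
Combined Grundy value = 0 ⊕ 1 = 1.

1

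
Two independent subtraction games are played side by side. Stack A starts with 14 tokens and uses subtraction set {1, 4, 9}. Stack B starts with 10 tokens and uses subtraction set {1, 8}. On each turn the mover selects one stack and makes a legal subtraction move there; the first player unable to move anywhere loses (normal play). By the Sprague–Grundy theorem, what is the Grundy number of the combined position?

Stack A, S = {1, 4, 9}:
G(0) = 0
G(1) = mex{0} = 1
G(2) = mex{1} = 0
G(3) = mex{0} = 1
G(4) = mex{1,0} = 2
G(5) = mex{2,1} = 0
G(6) = mex{0,0} = 1
G(7) = mex{1,1} = 0
G(8) = mex{0,2} = 1
G(9) = mex{1,0,0} = 2
G(10) = mex{2,1,1} = 0
G(11) = mex{0,0,0} = 1
G(12) = mex{1,1,1} = 0
G(13) = mex{0,2,2} = 1
G(14) = mex{1,0,0} = 2
G_A(14) = 2.
Stack B, S = {1, 8}:
G(0) = 0
G(1) = mex{0} = 1
G(2) = mex{1} = 0
G(3) = mex{0} = 1
G(4) = mex{1} = 0
G(5) = mex{0} = 1
G(6) = mex{1} = 0
G(7) = mex{0} = 1
G(8) = mex{1,0} = 2
G(9) = mex{2,1} = 0
G(10) = mex{0,0} = 1
G_B(10) = 1.
Combined Grundy value = 2 ⊕ 1 = 3.

3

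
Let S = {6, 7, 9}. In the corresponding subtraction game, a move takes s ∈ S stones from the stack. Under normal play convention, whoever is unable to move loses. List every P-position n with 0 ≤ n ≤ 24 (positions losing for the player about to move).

n :  0  1  2  3  4  5  6  7  8  9 10 11 12 13 14 15 16 17 18 19 20 21 22 23 24
G :  0  0  0  0  0  0  1  1  1  1  1  1  2  2  2  0  0  0  0  0  0  1  1  1  1
P-positions are exactly the n with G(n) = 0.

0, 1, 2, 3, 4, 5, 15, 16, 17, 18, 19, 20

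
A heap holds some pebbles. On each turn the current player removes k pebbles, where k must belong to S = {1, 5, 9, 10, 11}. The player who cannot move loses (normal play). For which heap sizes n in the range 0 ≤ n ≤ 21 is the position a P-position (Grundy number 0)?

0, 2, 4, 6, 8, 20

n :  0  1  2  3  4  5  6  7  8  9 10 11 12 13 14 15 16 17 18 19 20 21
G :  0  1  0  1  0  1  0  1  0  1  2  3  2  3  2  3  2  3  2  3  0  1
P-positions are exactly the n with G(n) = 0.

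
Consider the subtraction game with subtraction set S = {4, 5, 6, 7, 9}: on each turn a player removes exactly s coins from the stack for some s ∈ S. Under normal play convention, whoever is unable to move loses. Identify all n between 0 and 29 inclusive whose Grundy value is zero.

0, 1, 2, 3, 13, 14, 15, 16, 26, 27, 28, 29

n :  0  1  2  3  4  5  6  7  8  9 10 11 12 13 14 15 16 17 18 19 20 21 22 23 24 25 26 27 28 29
G :  0  0  0  0  1  1  1  1  2  2  2  2  3  0  0  0  0  1  1  1  1  2  2  2  2  3  0  0  0  0
P-positions are exactly the n with G(n) = 0.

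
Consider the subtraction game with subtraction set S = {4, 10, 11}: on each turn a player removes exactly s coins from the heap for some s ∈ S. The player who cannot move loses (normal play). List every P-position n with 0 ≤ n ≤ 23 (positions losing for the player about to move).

0, 1, 2, 3, 8, 9, 15, 16, 17, 22, 23

n :  0  1  2  3  4  5  6  7  8  9 10 11 12 13 14 15 16 17 18 19 20 21 22 23
G :  0  0  0  0  1  1  1  1  0  0  2  2  1  1  3  0  0  0  2  1  1  1  0  0
P-positions are exactly the n with G(n) = 0.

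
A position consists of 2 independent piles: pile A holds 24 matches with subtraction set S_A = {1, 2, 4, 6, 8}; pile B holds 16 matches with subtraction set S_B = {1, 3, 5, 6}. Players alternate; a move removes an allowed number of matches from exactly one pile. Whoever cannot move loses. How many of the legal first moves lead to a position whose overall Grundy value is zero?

Pile A, S = {1, 2, 4, 6, 8}:
G(0) = 0
G(1) = mex{0} = 1
G(2) = mex{1,0} = 2
G(3) = mex{2,1} = 0
G(4) = mex{0,2,0} = 1
G(5) = mex{1,0,1} = 2
G(6) = mex{2,1,2,0} = 3
G(7) = mex{3,2,0,1} = 4
G(8) = mex{4,3,1,2,0} = 5
G(9) = mex{5,4,2,0,1} = 3
G(10) = mex{3,5,3,1,2} = 0
G(11) = mex{0,3,4,2,0} = 1
G(12) = mex{1,0,5,3,1} = 2
G(13) = mex{2,1,3,4,2} = 0
G(14) = mex{0,2,0,5,3} = 1
G(15) = mex{1,0,1,3,4} = 2
G(16) = mex{2,1,2,0,5} = 3
G(17) = mex{3,2,0,1,3} = 4
G(18) = mex{4,3,1,2,0} = 5
G(19) = mex{5,4,2,0,1} = 3
G(20) = mex{3,5,3,1,2} = 0
G(21) = mex{0,3,4,2,0} = 1
G(22) = mex{1,0,5,3,1} = 2
G(23) = mex{2,1,3,4,2} = 0
G(24) = mex{0,2,0,5,3} = 1
G_A(24) = 1.
Pile B, S = {1, 3, 5, 6}:
n :  0  1  2  3  4  5  6  7  8  9 10 11 12 13 14 15 16
G :  0  1  0  1  0  1  2  3  2  3  2  0  1  0  1  0  1
G_B(16) = 1.
Combined Grundy value = 1 ⊕ 1 = 0.
A winning move leaves total XOR = 0, i.e. changes one component's Grundy value g to g ⊕ X where X is the current total.
Pile A: target g' = 1⊕0 = 1, but every legal move changes the Grundy value (mex property), so 0 moves.
Pile B: target g' = 1⊕0 = 1, but every legal move changes the Grundy value (mex property), so 0 moves.

0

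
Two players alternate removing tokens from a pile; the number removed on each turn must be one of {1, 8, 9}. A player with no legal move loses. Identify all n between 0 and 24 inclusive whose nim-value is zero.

n :  0  1  2  3  4  5  6  7  8  9 10 11 12 13 14 15 16 17 18 19 20 21 22 23 24
G :  0  1  0  1  0  1  0  1  2  3  2  3  2  3  2  3  0  1  0  1  0  1  0  1  2
P-positions are exactly the n with G(n) = 0.

0, 2, 4, 6, 16, 18, 20, 22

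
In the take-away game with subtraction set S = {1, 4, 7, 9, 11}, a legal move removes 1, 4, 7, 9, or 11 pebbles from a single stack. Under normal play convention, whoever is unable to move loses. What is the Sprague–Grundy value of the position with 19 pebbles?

1

G(0) = 0
G(1) = mex{0} = 1
G(2) = mex{1} = 0
G(3) = mex{0} = 1
G(4) = mex{1,0} = 2
G(5) = mex{2,1} = 0
G(6) = mex{0,0} = 1
G(7) = mex{1,1,0} = 2
G(8) = mex{2,2,1} = 0
G(9) = mex{0,0,0,0} = 1
G(10) = mex{1,1,1,1} = 0
G(11) = mex{0,2,2,0,0} = 1
G(12) = mex{1,0,0,1,1} = 2
G(13) = mex{2,1,1,2,0} = 3
G(14) = mex{3,0,2,0,1} = 4
G(15) = mex{4,1,0,1,2} = 3
G(16) = mex{3,2,1,2,0} = 4
G(17) = mex{4,3,0,0,1} = 2
G(18) = mex{2,4,1,1,2} = 0
G(19) = mex{0,3,2,0,0} = 1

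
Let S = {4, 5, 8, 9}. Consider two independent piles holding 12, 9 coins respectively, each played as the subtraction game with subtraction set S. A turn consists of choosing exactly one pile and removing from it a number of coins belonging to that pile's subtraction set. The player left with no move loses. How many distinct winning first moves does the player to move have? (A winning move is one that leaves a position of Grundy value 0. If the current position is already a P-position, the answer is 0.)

All piles use S = {4, 5, 8, 9}:
n :  0  1  2  3  4  5  6  7  8  9 10 11 12
G :  0  0  0  0  1  1  1  1  2  2  2  2  3
Pile A: G(12) = 3.
Pile B: G(9) = 2.
Combined Grundy value = 3 ⊕ 2 = 1.
A winning move leaves total XOR = 0, i.e. changes one component's Grundy value g to g ⊕ X where X is the current total.
Pile A: need g' = 3⊕1 = 2. Options: 12−4→G=2, 12−5→G=1, 12−8→G=1, 12−9→G=0. Hits: 1.
Pile B: need g' = 2⊕1 = 3. Options: 9−4→G=1, 9−5→G=1, 9−8→G=0, 9−9→G=0. Hits: 0.

1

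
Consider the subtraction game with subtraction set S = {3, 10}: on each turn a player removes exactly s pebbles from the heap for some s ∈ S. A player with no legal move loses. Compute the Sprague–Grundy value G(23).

n :  0  1  2  3  4  5  6  7  8  9 10 11 12 13 14 15 16 17 18 19 20 21 22 23
G :  0  0  0  1  1  1  0  0  0  1  1  1  2  0  0  0  1  1  1  0  0  0  1  1

1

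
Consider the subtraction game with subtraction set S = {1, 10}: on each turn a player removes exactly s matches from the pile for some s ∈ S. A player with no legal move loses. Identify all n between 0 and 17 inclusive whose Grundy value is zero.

G(0) = 0
G(1) = mex{0} = 1
G(2) = mex{1} = 0
G(3) = mex{0} = 1
G(4) = mex{1} = 0
G(5) = mex{0} = 1
G(6) = mex{1} = 0
G(7) = mex{0} = 1
G(8) = mex{1} = 0
G(9) = mex{0} = 1
G(10) = mex{1,0} = 2
G(11) = mex{2,1} = 0
G(12) = mex{0,0} = 1
G(13) = mex{1,1} = 0
G(14) = mex{0,0} = 1
G(15) = mex{1,1} = 0
G(16) = mex{0,0} = 1
G(17) = mex{1,1} = 0
P-positions are exactly the n with G(n) = 0.

0, 2, 4, 6, 8, 11, 13, 15, 17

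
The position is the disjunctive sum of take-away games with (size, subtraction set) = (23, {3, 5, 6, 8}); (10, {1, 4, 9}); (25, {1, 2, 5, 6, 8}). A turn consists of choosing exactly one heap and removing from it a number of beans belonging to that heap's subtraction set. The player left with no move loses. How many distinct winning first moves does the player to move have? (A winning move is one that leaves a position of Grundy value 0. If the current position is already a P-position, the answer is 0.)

Heap A, S = {3, 5, 6, 8}:
G(0) = 0
G(1) = mex{} = 0
G(2) = mex{} = 0
G(3) = mex{0} = 1
G(4) = mex{0} = 1
G(5) = mex{0,0} = 1
G(6) = mex{1,0,0} = 2
G(7) = mex{1,0,0} = 2
G(8) = mex{1,1,0,0} = 2
G(9) = mex{2,1,1,0} = 3
G(10) = mex{2,1,1,0} = 3
G(11) = mex{2,2,1,1} = 0
G(12) = mex{3,2,2,1} = 0
G(13) = mex{3,2,2,1} = 0
G(14) = mex{0,3,2,2} = 1
G(15) = mex{0,3,3,2} = 1
G(16) = mex{0,0,3,2} = 1
G(17) = mex{1,0,0,3} = 2
G(18) = mex{1,0,0,3} = 2
G(19) = mex{1,1,0,0} = 2
G(20) = mex{2,1,1,0} = 3
G(21) = mex{2,1,1,0} = 3
G(22) = mex{2,2,1,1} = 0
G(23) = mex{3,2,2,1} = 0
G_A(23) = 0.
Heap B, S = {1, 4, 9}:
n :  0  1  2  3  4  5  6  7  8  9 10
G :  0  1  0  1  2  0  1  0  1  2  0
G_B(10) = 0.
Heap C, S = {1, 2, 5, 6, 8}:
n :  0  1  2  3  4  5  6  7  8  9 10 11 12 13 14 15 16 17 18 19 20 21 22 23 24 25
G :  0  1  2  0  1  2  3  0  1  2  0  1  2  3  0  1  2  0  1  2  3  0  1  2  0  1
G_C(25) = 1.
Combined Grundy value = 0 ⊕ 0 ⊕ 1 = 1.
A winning move leaves total XOR = 0, i.e. changes one component's Grundy value g to g ⊕ X where X is the current total.
Heap A: need g' = 0⊕1 = 1. Options: 23−3→G=3, 23−5→G=2, 23−6→G=2, 23−8→G=1. Hits: 1.
Heap B: need g' = 0⊕1 = 1. Options: 10−1→G=2, 10−4→G=1, 10−9→G=1. Hits: 2.
Heap C: need g' = 1⊕1 = 0. Options: 25−1→G=0, 25−2→G=2, 25−5→G=3, 25−6→G=2, 25−8→G=0. Hits: 2.

5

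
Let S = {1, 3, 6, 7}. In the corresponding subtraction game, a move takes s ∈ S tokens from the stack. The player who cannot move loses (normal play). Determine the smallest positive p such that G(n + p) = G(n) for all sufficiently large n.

12

n :  0  1  2  3  4  5  6  7  8  9 10 11 12 13 14 15 16 17 18 19 20 21 22 23 24 25
G :  0  1  0  1  0  1  2  3  2  3  2  3  0  1  0  1  0  1  2  3  2  3  2  3  0  1
G(n+12) = G(n) holds for n = 0,…,6 (a full window of length max(S) = 7), so the sequence is purely periodic with period 12.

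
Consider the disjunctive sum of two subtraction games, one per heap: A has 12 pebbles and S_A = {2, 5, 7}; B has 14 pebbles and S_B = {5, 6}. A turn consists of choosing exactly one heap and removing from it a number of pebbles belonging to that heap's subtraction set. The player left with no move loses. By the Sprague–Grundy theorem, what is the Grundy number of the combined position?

Heap A, S = {2, 5, 7}:
G(0) = 0
G(1) = mex{} = 0
G(2) = mex{0} = 1
G(3) = mex{0} = 1
G(4) = mex{1} = 0
G(5) = mex{1,0} = 2
G(6) = mex{0,0} = 1
G(7) = mex{2,1,0} = 3
G(8) = mex{1,1,0} = 2
G(9) = mex{3,0,1} = 2
G(10) = mex{2,2,1} = 0
G(11) = mex{2,1,0} = 3
G(12) = mex{0,3,2} = 1
G_A(12) = 1.
Heap B, S = {5, 6}:
G(0) = 0
G(1) = mex{} = 0
G(2) = mex{} = 0
G(3) = mex{} = 0
G(4) = mex{} = 0
G(5) = mex{0} = 1
G(6) = mex{0,0} = 1
G(7) = mex{0,0} = 1
G(8) = mex{0,0} = 1
G(9) = mex{0,0} = 1
G(10) = mex{1,0} = 2
G(11) = mex{1,1} = 0
G(12) = mex{1,1} = 0
G(13) = mex{1,1} = 0
G(14) = mex{1,1} = 0
G_B(14) = 0.
Combined Grundy value = 1 ⊕ 0 = 1.

1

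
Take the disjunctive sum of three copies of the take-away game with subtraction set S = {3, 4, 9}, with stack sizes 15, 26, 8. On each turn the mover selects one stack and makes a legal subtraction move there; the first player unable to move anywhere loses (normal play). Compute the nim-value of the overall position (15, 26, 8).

0

All stacks use S = {3, 4, 9}:
G(0) = 0
G(1) = mex{} = 0
G(2) = mex{} = 0
G(3) = mex{0} = 1
G(4) = mex{0,0} = 1
G(5) = mex{0,0} = 1
G(6) = mex{1,0} = 2
G(7) = mex{1,1} = 0
G(8) = mex{1,1} = 0
G(9) = mex{2,1,0} = 3
G(10) = mex{0,2,0} = 1
G(11) = mex{0,0,0} = 1
G(12) = mex{3,0,1} = 2
G(13) = mex{1,3,1} = 0
G(14) = mex{1,1,1} = 0
G(15) = mex{2,1,2} = 0
G(16) = mex{0,2,0} = 1
G(17) = mex{0,0,0} = 1
G(18) = mex{0,0,3} = 1
G(19) = mex{1,0,1} = 2
G(20) = mex{1,1,1} = 0
G(21) = mex{1,1,2} = 0
G(22) = mex{2,1,0} = 3
G(23) = mex{0,2,0} = 1
G(24) = mex{0,0,0} = 1
G(25) = mex{3,0,1} = 2
G(26) = mex{1,3,1} = 0
Stack A: G(15) = 0.
Stack B: G(26) = 0.
Stack C: G(8) = 0.
Combined Grundy value = 0 ⊕ 0 ⊕ 0 = 0.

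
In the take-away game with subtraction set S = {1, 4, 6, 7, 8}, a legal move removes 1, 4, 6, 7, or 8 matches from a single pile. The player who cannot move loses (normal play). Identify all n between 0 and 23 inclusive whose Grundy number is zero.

0, 2, 5, 14, 16, 19

G(0) = 0
G(1) = mex{0} = 1
G(2) = mex{1} = 0
G(3) = mex{0} = 1
G(4) = mex{1,0} = 2
G(5) = mex{2,1} = 0
G(6) = mex{0,0,0} = 1
G(7) = mex{1,1,1,0} = 2
G(8) = mex{2,2,0,1,0} = 3
G(9) = mex{3,0,1,0,1} = 2
G(10) = mex{2,1,2,1,0} = 3
G(11) = mex{3,2,0,2,1} = 4
G(12) = mex{4,3,1,0,2} = 5
G(13) = mex{5,2,2,1,0} = 3
G(14) = mex{3,3,3,2,1} = 0
G(15) = mex{0,4,2,3,2} = 1
G(16) = mex{1,5,3,2,3} = 0
G(17) = mex{0,3,4,3,2} = 1
G(18) = mex{1,0,5,4,3} = 2
G(19) = mex{2,1,3,5,4} = 0
G(20) = mex{0,0,0,3,5} = 1
G(21) = mex{1,1,1,0,3} = 2
G(22) = mex{2,2,0,1,0} = 3
G(23) = mex{3,0,1,0,1} = 2
P-positions are exactly the n with G(n) = 0.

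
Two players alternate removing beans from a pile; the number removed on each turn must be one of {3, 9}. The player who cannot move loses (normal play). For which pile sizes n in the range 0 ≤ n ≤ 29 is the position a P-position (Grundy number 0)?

0, 1, 2, 6, 7, 8, 12, 13, 14, 18, 19, 20, 24, 25, 26

G(0) = 0
G(1) = mex{} = 0
G(2) = mex{} = 0
G(3) = mex{0} = 1
G(4) = mex{0} = 1
G(5) = mex{0} = 1
G(6) = mex{1} = 0
G(7) = mex{1} = 0
G(8) = mex{1} = 0
G(9) = mex{0,0} = 1
G(10) = mex{0,0} = 1
G(11) = mex{0,0} = 1
G(12) = mex{1,1} = 0
G(13) = mex{1,1} = 0
G(14) = mex{1,1} = 0
G(15) = mex{0,0} = 1
G(16) = mex{0,0} = 1
G(17) = mex{0,0} = 1
G(18) = mex{1,1} = 0
G(19) = mex{1,1} = 0
G(20) = mex{1,1} = 0
G(21) = mex{0,0} = 1
G(22) = mex{0,0} = 1
G(23) = mex{0,0} = 1
G(24) = mex{1,1} = 0
G(25) = mex{1,1} = 0
G(26) = mex{1,1} = 0
G(27) = mex{0,0} = 1
G(28) = mex{0,0} = 1
G(29) = mex{0,0} = 1
P-positions are exactly the n with G(n) = 0.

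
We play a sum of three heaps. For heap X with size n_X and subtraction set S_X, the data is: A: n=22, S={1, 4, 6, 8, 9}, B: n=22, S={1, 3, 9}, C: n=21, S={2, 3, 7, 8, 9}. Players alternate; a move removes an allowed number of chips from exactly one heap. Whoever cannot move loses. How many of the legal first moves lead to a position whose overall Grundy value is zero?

0

Heap A, S = {1, 4, 6, 8, 9}:
G(0) = 0
G(1) = mex{0} = 1
G(2) = mex{1} = 0
G(3) = mex{0} = 1
G(4) = mex{1,0} = 2
G(5) = mex{2,1} = 0
G(6) = mex{0,0,0} = 1
G(7) = mex{1,1,1} = 0
G(8) = mex{0,2,0,0} = 1
G(9) = mex{1,0,1,1,0} = 2
G(10) = mex{2,1,2,0,1} = 3
G(11) = mex{3,0,0,1,0} = 2
G(12) = mex{2,1,1,2,1} = 0
G(13) = mex{0,2,0,0,2} = 1
G(14) = mex{1,3,1,1,0} = 2
G(15) = mex{2,2,2,0,1} = 3
G(16) = mex{3,0,3,1,0} = 2
G(17) = mex{2,1,2,2,1} = 0
G(18) = mex{0,2,0,3,2} = 1
G(19) = mex{1,3,1,2,3} = 0
G(20) = mex{0,2,2,0,2} = 1
G(21) = mex{1,0,3,1,0} = 2
G(22) = mex{2,1,2,2,1} = 0
G_A(22) = 0.
Heap B, S = {1, 3, 9}:
n :  0  1  2  3  4  5  6  7  8  9 10 11 12 13 14 15 16 17 18 19 20 21 22
G :  0  1  0  1  0  1  0  1  0  1  0  1  0  1  0  1  0  1  0  1  0  1  0
G_B(22) = 0.
Heap C, S = {2, 3, 7, 8, 9}:
n :  0  1  2  3  4  5  6  7  8  9 10 11 12 13 14 15 16 17 18 19 20 21
G :  0  0  1  1  2  0  0  1  1  2  2  0  3  1  2  2  0  0  1  1  2  0
G_C(21) = 0.
Combined Grundy value = 0 ⊕ 0 ⊕ 0 = 0.
A winning move leaves total XOR = 0, i.e. changes one component's Grundy value g to g ⊕ X where X is the current total.
Heap A: target g' = 0⊕0 = 0, but every legal move changes the Grundy value (mex property), so 0 moves.
Heap B: target g' = 0⊕0 = 0, but every legal move changes the Grundy value (mex property), so 0 moves.
Heap C: target g' = 0⊕0 = 0, but every legal move changes the Grundy value (mex property), so 0 moves.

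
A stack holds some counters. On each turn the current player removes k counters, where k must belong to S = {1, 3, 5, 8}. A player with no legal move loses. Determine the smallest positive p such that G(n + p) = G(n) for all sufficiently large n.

G(0) = 0
G(1) = mex{0} = 1
G(2) = mex{1} = 0
G(3) = mex{0,0} = 1
G(4) = mex{1,1} = 0
G(5) = mex{0,0,0} = 1
G(6) = mex{1,1,1} = 0
G(7) = mex{0,0,0} = 1
G(8) = mex{1,1,1,0} = 2
G(9) = mex{2,0,0,1} = 3
G(10) = mex{3,1,1,0} = 2
G(11) = mex{2,2,0,1} = 3
G(12) = mex{3,3,1,0} = 2
G(13) = mex{2,2,2,1} = 0
G(14) = mex{0,3,3,0} = 1
G(15) = mex{1,2,2,1} = 0
G(16) = mex{0,0,3,2} = 1
G(17) = mex{1,1,2,3} = 0
G(18) = mex{0,0,0,2} = 1
G(19) = mex{1,1,1,3} = 0
G(20) = mex{0,0,0,2} = 1
G(21) = mex{1,1,1,0} = 2
G(22) = mex{2,0,0,1} = 3
G(23) = mex{3,1,1,0} = 2
G(24) = mex{2,2,0,1} = 3
G(25) = mex{3,3,1,0} = 2
G(26) = mex{2,2,2,1} = 0
G(27) = mex{0,3,3,0} = 1
G(n+13) = G(n) holds for n = 0,…,7 (a full window of length max(S) = 8), so the sequence is purely periodic with period 13.

13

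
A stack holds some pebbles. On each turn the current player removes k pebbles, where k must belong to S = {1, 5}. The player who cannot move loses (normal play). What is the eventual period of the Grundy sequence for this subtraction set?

G(0) = 0
G(1) = mex{0} = 1
G(2) = mex{1} = 0
G(3) = mex{0} = 1
G(4) = mex{1} = 0
G(5) = mex{0,0} = 1
G(6) = mex{1,1} = 0
G(7) = mex{0,0} = 1
G(8) = mex{1,1} = 0
G(9) = mex{0,0} = 1
G(10) = mex{1,1} = 0
G(11) = mex{0,0} = 1
G(12) = mex{1,1} = 0
G(13) = mex{0,0} = 1
G(14) = mex{1,1} = 0
G(n+2) = G(n) holds for n = 0,…,4 (a full window of length max(S) = 5), so the sequence is purely periodic with period 2.

2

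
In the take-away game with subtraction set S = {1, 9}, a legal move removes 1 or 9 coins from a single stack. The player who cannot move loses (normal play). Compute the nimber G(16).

G(0) = 0
G(1) = mex{0} = 1
G(2) = mex{1} = 0
G(3) = mex{0} = 1
G(4) = mex{1} = 0
G(5) = mex{0} = 1
G(6) = mex{1} = 0
G(7) = mex{0} = 1
G(8) = mex{1} = 0
G(9) = mex{0,0} = 1
G(10) = mex{1,1} = 0
G(11) = mex{0,0} = 1
G(12) = mex{1,1} = 0
G(13) = mex{0,0} = 1
G(14) = mex{1,1} = 0
G(15) = mex{0,0} = 1
G(16) = mex{1,1} = 0

0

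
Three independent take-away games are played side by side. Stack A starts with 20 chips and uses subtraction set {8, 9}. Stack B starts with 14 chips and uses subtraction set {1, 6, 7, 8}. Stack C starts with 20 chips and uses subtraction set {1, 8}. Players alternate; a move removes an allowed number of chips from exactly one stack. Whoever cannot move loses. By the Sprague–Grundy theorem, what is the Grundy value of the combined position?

Stack A, S = {8, 9}:
n :  0  1  2  3  4  5  6  7  8  9 10 11 12 13 14 15 16 17 18 19 20
G :  0  0  0  0  0  0  0  0  1  1  1  1  1  1  1  1  2  0  0  0  0
G_A(20) = 0.
Stack B, S = {1, 6, 7, 8}:
G(0) = 0
G(1) = mex{0} = 1
G(2) = mex{1} = 0
G(3) = mex{0} = 1
G(4) = mex{1} = 0
G(5) = mex{0} = 1
G(6) = mex{1,0} = 2
G(7) = mex{2,1,0} = 3
G(8) = mex{3,0,1,0} = 2
G(9) = mex{2,1,0,1} = 3
G(10) = mex{3,0,1,0} = 2
G(11) = mex{2,1,0,1} = 3
G(12) = mex{3,2,1,0} = 4
G(13) = mex{4,3,2,1} = 0
G(14) = mex{0,2,3,2} = 1
G_B(14) = 1.
Stack C, S = {1, 8}:
n :  0  1  2  3  4  5  6  7  8  9 10 11 12 13 14 15 16 17 18 19 20
G :  0  1  0  1  0  1  0  1  2  0  1  0  1  0  1  0  1  2  0  1  0
G_C(20) = 0.
Combined Grundy value = 0 ⊕ 1 ⊕ 0 = 1.

1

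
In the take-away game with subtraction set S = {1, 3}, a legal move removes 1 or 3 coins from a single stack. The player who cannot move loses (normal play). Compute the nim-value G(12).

0

n :  0  1  2  3  4  5  6  7  8  9 10 11 12
G :  0  1  0  1  0  1  0  1  0  1  0  1  0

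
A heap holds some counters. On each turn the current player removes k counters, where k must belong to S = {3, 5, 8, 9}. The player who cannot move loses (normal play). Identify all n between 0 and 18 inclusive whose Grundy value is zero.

G(0) = 0
G(1) = mex{} = 0
G(2) = mex{} = 0
G(3) = mex{0} = 1
G(4) = mex{0} = 1
G(5) = mex{0,0} = 1
G(6) = mex{1,0} = 2
G(7) = mex{1,0} = 2
G(8) = mex{1,1,0} = 2
G(9) = mex{2,1,0,0} = 3
G(10) = mex{2,1,0,0} = 3
G(11) = mex{2,2,1,0} = 3
G(12) = mex{3,2,1,1} = 0
G(13) = mex{3,2,1,1} = 0
G(14) = mex{3,3,2,1} = 0
G(15) = mex{0,3,2,2} = 1
G(16) = mex{0,3,2,2} = 1
G(17) = mex{0,0,3,2} = 1
G(18) = mex{1,0,3,3} = 2
P-positions are exactly the n with G(n) = 0.

0, 1, 2, 12, 13, 14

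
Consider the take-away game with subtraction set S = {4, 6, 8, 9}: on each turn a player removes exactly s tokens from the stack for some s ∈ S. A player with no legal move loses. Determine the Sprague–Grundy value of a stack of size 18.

n :  0  1  2  3  4  5  6  7  8  9 10 11 12 13 14 15 16 17 18
G :  0  0  0  0  1  1  1  1  2  2  2  2  3  0  0  0  0  1  1

1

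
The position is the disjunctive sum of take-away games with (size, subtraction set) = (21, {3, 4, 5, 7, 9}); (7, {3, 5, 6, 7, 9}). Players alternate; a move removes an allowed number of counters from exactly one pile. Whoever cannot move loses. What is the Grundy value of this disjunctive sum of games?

Pile A, S = {3, 4, 5, 7, 9}:
n :  0  1  2  3  4  5  6  7  8  9 10 11 12 13 14 15 16 17 18 19 20 21
G :  0  0  0  1  1  1  2  2  2  3  3  3  0  0  0  1  1  1  2  2  2  3
G_A(21) = 3.
Pile B, S = {3, 5, 6, 7, 9}:
n : 0 1 2 3 4 5 6 7
G : 0 0 0 1 1 1 2 2
G_B(7) = 2.
Combined Grundy value = 3 ⊕ 2 = 1.

1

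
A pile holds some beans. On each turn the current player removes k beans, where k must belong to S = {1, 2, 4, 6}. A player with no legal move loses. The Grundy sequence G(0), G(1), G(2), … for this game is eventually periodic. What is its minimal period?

8

G(0) = 0
G(1) = mex{0} = 1
G(2) = mex{1,0} = 2
G(3) = mex{2,1} = 0
G(4) = mex{0,2,0} = 1
G(5) = mex{1,0,1} = 2
G(6) = mex{2,1,2,0} = 3
G(7) = mex{3,2,0,1} = 4
G(8) = mex{4,3,1,2} = 0
G(9) = mex{0,4,2,0} = 1
G(10) = mex{1,0,3,1} = 2
G(11) = mex{2,1,4,2} = 0
G(12) = mex{0,2,0,3} = 1
G(13) = mex{1,0,1,4} = 2
G(14) = mex{2,1,2,0} = 3
G(15) = mex{3,2,0,1} = 4
G(16) = mex{4,3,1,2} = 0
G(17) = mex{0,4,2,0} = 1
G(n+8) = G(n) holds for n = 0,…,5 (a full window of length max(S) = 6), so the sequence is purely periodic with period 8.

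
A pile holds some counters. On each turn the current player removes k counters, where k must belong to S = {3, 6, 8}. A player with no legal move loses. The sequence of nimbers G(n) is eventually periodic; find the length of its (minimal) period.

11

n :  0  1  2  3  4  5  6  7  8  9 10 11 12 13 14 15 16 17 18 19 20 21 22 23
G :  0  0  0  1  1  1  2  2  2  3  3  0  0  0  1  1  1  2  2  2  3  3  0  0
G(n+11) = G(n) holds for n = 0,…,7 (a full window of length max(S) = 8), so the sequence is purely periodic with period 11.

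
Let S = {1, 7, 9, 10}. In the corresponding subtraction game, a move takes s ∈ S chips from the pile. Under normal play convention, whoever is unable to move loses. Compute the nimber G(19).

0

n :  0  1  2  3  4  5  6  7  8  9 10 11 12 13 14 15 16 17 18 19
G :  0  1  0  1  0  1  0  1  0  1  2  3  2  3  2  3  2  3  2  0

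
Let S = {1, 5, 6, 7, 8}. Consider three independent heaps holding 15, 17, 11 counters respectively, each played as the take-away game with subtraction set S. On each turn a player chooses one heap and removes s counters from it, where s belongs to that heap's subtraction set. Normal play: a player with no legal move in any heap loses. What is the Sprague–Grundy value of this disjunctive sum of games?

3

All heaps use S = {1, 5, 6, 7, 8}:
G(0) = 0
G(1) = mex{0} = 1
G(2) = mex{1} = 0
G(3) = mex{0} = 1
G(4) = mex{1} = 0
G(5) = mex{0,0} = 1
G(6) = mex{1,1,0} = 2
G(7) = mex{2,0,1,0} = 3
G(8) = mex{3,1,0,1,0} = 2
G(9) = mex{2,0,1,0,1} = 3
G(10) = mex{3,1,0,1,0} = 2
G(11) = mex{2,2,1,0,1} = 3
G(12) = mex{3,3,2,1,0} = 4
G(13) = mex{4,2,3,2,1} = 0
G(14) = mex{0,3,2,3,2} = 1
G(15) = mex{1,2,3,2,3} = 0
G(16) = mex{0,3,2,3,2} = 1
G(17) = mex{1,4,3,2,3} = 0
Heap A: G(15) = 0.
Heap B: G(17) = 0.
Heap C: G(11) = 3.
Combined Grundy value = 0 ⊕ 0 ⊕ 3 = 3.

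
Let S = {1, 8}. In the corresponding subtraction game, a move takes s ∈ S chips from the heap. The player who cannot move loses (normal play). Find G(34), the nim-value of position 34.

1

G(0) = 0
G(1) = mex{0} = 1
G(2) = mex{1} = 0
G(3) = mex{0} = 1
G(4) = mex{1} = 0
G(5) = mex{0} = 1
G(6) = mex{1} = 0
G(7) = mex{0} = 1
G(8) = mex{1,0} = 2
G(9) = mex{2,1} = 0
G(10) = mex{0,0} = 1
G(11) = mex{1,1} = 0
G(12) = mex{0,0} = 1
G(13) = mex{1,1} = 0
G(14) = mex{0,0} = 1
G(15) = mex{1,1} = 0
G(16) = mex{0,2} = 1
G(17) = mex{1,0} = 2
G(18) = mex{2,1} = 0
G(19) = mex{0,0} = 1
G(20) = mex{1,1} = 0
G(21) = mex{0,0} = 1
G(22) = mex{1,1} = 0
G(23) = mex{0,0} = 1
G(24) = mex{1,1} = 0
G(25) = mex{0,2} = 1
G(26) = mex{1,0} = 2
G(27) = mex{2,1} = 0
G(28) = mex{0,0} = 1
G(29) = mex{1,1} = 0
G(30) = mex{0,0} = 1
G(31) = mex{1,1} = 0
G(32) = mex{0,0} = 1
G(33) = mex{1,1} = 0
G(34) = mex{0,2} = 1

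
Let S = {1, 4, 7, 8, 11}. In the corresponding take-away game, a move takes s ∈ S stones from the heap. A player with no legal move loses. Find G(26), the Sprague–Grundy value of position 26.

G(0) = 0
G(1) = mex{0} = 1
G(2) = mex{1} = 0
G(3) = mex{0} = 1
G(4) = mex{1,0} = 2
G(5) = mex{2,1} = 0
G(6) = mex{0,0} = 1
G(7) = mex{1,1,0} = 2
G(8) = mex{2,2,1,0} = 3
G(9) = mex{3,0,0,1} = 2
G(10) = mex{2,1,1,0} = 3
G(11) = mex{3,2,2,1,0} = 4
G(12) = mex{4,3,0,2,1} = 5
G(13) = mex{5,2,1,0,0} = 3
G(14) = mex{3,3,2,1,1} = 0
G(15) = mex{0,4,3,2,2} = 1
G(16) = mex{1,5,2,3,0} = 4
G(17) = mex{4,3,3,2,1} = 0
G(18) = mex{0,0,4,3,2} = 1
G(19) = mex{1,1,5,4,3} = 0
G(20) = mex{0,4,3,5,2} = 1
G(21) = mex{1,0,0,3,3} = 2
G(22) = mex{2,1,1,0,4} = 3
G(23) = mex{3,0,4,1,5} = 2
G(24) = mex{2,1,0,4,3} = 5
G(25) = mex{5,2,1,0,0} = 3
G(26) = mex{3,3,0,1,1} = 2

2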